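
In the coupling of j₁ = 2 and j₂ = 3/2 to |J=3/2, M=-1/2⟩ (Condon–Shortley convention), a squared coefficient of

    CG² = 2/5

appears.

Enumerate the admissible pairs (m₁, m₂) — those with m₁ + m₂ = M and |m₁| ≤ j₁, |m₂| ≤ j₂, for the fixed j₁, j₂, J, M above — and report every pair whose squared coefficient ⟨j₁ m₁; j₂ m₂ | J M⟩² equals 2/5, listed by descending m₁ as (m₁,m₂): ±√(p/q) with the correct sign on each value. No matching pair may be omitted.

(1,-3/2): +√(2/5); (-2,3/2): +√(2/5)

Admissible pairs with m₁+m₂ = M = -1/2: (-2,3/2), (-1,1/2), (0,-1/2), (1,-3/2)
  (m₁,m₂)=(1,-3/2): CG² = 2/5, CG = +√(2/5)   ← matches the target
  (m₁,m₂)=(0,-1/2): CG² = 1/5, CG = −√(1/5)
  (m₁,m₂)=(-1,1/2): CG² = 0/1, CG = 0
  (m₁,m₂)=(-2,3/2): CG² = 2/5, CG = +√(2/5)   ← matches the target
Pairs with CG² = 2/5: (1,-3/2): +√(2/5); (-2,3/2): +√(2/5)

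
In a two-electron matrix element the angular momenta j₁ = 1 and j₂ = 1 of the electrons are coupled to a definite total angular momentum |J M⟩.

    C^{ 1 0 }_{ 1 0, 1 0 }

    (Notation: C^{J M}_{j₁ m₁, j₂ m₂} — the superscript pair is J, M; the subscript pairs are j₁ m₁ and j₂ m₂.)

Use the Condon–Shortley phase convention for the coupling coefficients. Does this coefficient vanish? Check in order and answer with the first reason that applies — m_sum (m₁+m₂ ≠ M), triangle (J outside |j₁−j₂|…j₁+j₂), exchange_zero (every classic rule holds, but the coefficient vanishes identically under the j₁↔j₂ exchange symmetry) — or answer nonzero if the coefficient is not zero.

m-sum: m₁+m₂ = 0+0 = 0, M = 0  ✓
triangle: |j₁−j₂| = 0 ≤ J = 1 ≤ j₁+j₂ = 2  ✓
exchange: j₁=j₂ and m₁=m₂, and (−1)^(j₁+j₂−J) = (−1)^1 = −1 forces ⟨j₁m₁;j₂m₂|JM⟩ = −⟨j₂m₂;j₁m₁|JM⟩ = −⟨j₁m₁;j₂m₂|JM⟩ ⇒ the coefficient vanishes identically
Racah sum check: Σ_k collapses to 0 ⇒ CG = 0

exchange_zero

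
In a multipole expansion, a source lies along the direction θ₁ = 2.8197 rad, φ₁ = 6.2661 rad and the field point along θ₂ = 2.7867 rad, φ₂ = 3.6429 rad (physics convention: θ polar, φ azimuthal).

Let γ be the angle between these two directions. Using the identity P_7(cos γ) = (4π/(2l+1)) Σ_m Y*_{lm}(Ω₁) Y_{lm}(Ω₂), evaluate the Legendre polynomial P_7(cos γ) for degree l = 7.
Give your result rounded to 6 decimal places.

-0.216110

Term-by-term m-sum for l=7 (normalisation 4π/15 = 0.837758):
  [-7]  conj(Y_{7,-7})(Ω₁) = +0.000157-0.000019i ; Y_{7,-7}(Ω₂) = +0.000285-0.000110i ; Δ = +0.000000-0.000000i
  [-6]  conj(Y_{7,-6})(Ω₁) = -0.001770+0.000182i ; Y_{7,-6}(Ω₂) = +0.003061+0.000412i ; Δ = -0.000005-0.000000i
  [-5]  conj(Y_{7,-5})(Ω₁) = +0.012395-0.001061i ; Y_{7,-5}(Ω₂) = +0.015610+0.011503i ; Δ = +0.000206+0.000126i
  [-4]  conj(Y_{7,-4})(Ω₁) = -0.060520+0.004142i ; Y_{7,-4}(Ω₂) = +0.035600+0.076725i ; Δ = -0.002472-0.004496i
  [-3]  conj(Y_{7,-3})(Ω₁) = +0.207853-0.010663i ; Y_{7,-3}(Ω₂) = -0.017223+0.257152i ; Δ = -0.000838+0.053634i
  [-2]  conj(Y_{7,-2})(Ω₁) = -0.472370+0.016147i ; Y_{7,-2}(Ω₂) = -0.274850+0.430526i ; Δ = +0.122879-0.207806i
  [-1]  conj(Y_{7,-1})(Ω₁) = +0.571110-0.009759i ; Y_{7,-1}(Ω₂) = -0.440458+0.241371i ; Δ = -0.249194+0.142148i
  [+0]  conj(Y_{7,0})(Ω₁) = +0.006373-0.000000i ; Y_{7,0}(Ω₂) = +0.139350+0.000000i ; Δ = +0.000888+0.000000i
  [+1]  conj(Y_{7,1})(Ω₁) = -0.571110-0.009759i ; Y_{7,1}(Ω₂) = +0.440458+0.241371i ; Δ = -0.249194-0.142148i
  [+2]  conj(Y_{7,2})(Ω₁) = -0.472370-0.016147i ; Y_{7,2}(Ω₂) = -0.274850-0.430526i ; Δ = +0.122879+0.207806i
  [+3]  conj(Y_{7,3})(Ω₁) = -0.207853-0.010663i ; Y_{7,3}(Ω₂) = +0.017223+0.257152i ; Δ = -0.000838-0.053634i
  [+4]  conj(Y_{7,4})(Ω₁) = -0.060520-0.004142i ; Y_{7,4}(Ω₂) = +0.035600-0.076725i ; Δ = -0.002472+0.004496i
  [+5]  conj(Y_{7,5})(Ω₁) = -0.012395-0.001061i ; Y_{7,5}(Ω₂) = -0.015610+0.011503i ; Δ = +0.000206-0.000126i
  [+6]  conj(Y_{7,6})(Ω₁) = -0.001770-0.000182i ; Y_{7,6}(Ω₂) = +0.003061-0.000412i ; Δ = -0.000005+0.000000i
  [+7]  conj(Y_{7,7})(Ω₁) = -0.000157-0.000019i ; Y_{7,7}(Ω₂) = -0.000285-0.000110i ; Δ = +0.000000+0.000000i
Total Σ_m = -0.257962-0.000000i. Multiply by 0.837758: -0.216110-0.000000i. P_7(cos γ) = -0.216110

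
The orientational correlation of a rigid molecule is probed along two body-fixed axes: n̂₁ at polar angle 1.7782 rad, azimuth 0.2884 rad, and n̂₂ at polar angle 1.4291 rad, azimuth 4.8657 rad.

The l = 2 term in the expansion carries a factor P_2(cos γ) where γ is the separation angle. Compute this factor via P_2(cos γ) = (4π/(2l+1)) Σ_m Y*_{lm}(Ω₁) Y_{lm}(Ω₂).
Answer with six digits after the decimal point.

-0.461815

Term-by-term m-sum for l=2 (normalisation 4π/5 = 2.513274):
  [-2]  conj(Y_{2,-2})(Ω₁) = 0.31005 + 0.20172j ; Y_{2,-2}(Ω₂) = -0.36091 + 0.11427j ; Δ = -0.13495 - 0.03737j
  [-1]  conj(Y_{2,-1})(Ω₁) = -0.14924 - 0.04428j ; Y_{2,-1}(Ω₂) = 0.01649 + 0.10674j ; Δ = 0.00226 - 0.01666j
  [+0]  conj(Y_{2,0})(Ω₁) = -0.27527 + 0.00000j ; Y_{2,0}(Ω₂) = -0.29652 + 0.00000j ; Δ = 0.08162 + 0.00000j
  [+1]  conj(Y_{2,1})(Ω₁) = 0.14924 - 0.04428j ; Y_{2,1}(Ω₂) = -0.01649 + 0.10674j ; Δ = 0.00226 + 0.01666j
  [+2]  conj(Y_{2,2})(Ω₁) = 0.31005 - 0.20172j ; Y_{2,2}(Ω₂) = -0.36091 - 0.11427j ; Δ = -0.13495 + 0.03737j
Accumulated sum -0.18375 + 0.00000j; after 4π/(2l+1) scaling, -0.46181 + 0.00000j ⇒ P_2 = -0.461815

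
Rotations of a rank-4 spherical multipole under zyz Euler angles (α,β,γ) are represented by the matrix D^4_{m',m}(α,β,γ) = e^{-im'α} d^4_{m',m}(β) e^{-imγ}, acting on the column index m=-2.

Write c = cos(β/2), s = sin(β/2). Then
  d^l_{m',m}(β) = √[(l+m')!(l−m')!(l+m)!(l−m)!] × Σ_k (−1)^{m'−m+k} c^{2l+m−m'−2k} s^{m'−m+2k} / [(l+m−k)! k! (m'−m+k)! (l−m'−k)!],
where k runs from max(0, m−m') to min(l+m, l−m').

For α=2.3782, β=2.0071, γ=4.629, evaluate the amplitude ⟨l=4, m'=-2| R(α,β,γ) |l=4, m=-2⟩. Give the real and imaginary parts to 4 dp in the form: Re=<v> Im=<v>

First d^4_{-2,-2}(β=2.0071), then the phase factors e^{-i(-2)α} and e^{-i(-2)γ}:
Half-angle: c=0.537312, s=0.843384. N=√(2·720·2·720)=1440.000000
Admissible k: 0..2 (factorial args all ≥0)
  k=0: (−1)^0·1440.0000/(1440)·0.5373^8·0.8434^0 = +0.006947
  k=1: (−1)^1·1440.0000/(120)·0.5373^6·0.8434^2 = -0.205395
  k=2: (−1)^2·1440.0000/(96)·0.5373^4·0.8434^4 = +0.632554
d^4_{-2,-2}(2.0071) = +0.006947 -0.205395 +0.632554 = +0.434106
D = (+0.043997-0.999032i)·(+0.434106)·(-0.986125+0.166006i) = +0.053160+0.430839i

Re=0.0532 Im=0.4308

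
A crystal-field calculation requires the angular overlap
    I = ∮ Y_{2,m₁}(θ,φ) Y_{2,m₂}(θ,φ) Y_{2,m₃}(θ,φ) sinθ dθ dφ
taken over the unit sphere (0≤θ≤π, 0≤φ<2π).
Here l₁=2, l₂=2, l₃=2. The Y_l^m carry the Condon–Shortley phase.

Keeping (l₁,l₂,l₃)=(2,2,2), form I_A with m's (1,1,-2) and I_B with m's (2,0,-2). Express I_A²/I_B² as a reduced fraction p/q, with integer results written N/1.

3/2

l's match ⇒ only the (l;m) 3-j factors differ between A and B.
A: triangle coeff Δ(2,2,2) = 1/630; Σ_t [1,1]: t=1:−1/4 = -1/4; (3j)²=3/35 [(2 2 2; 1 1 -2)], sign=-1
B: triangle coeff Δ(2,2,2) = 1/630; Σ_t [0,0]: t=0:+1/8 = 1/8; (3j)²=2/35 [(2 2 2; 2 0 -2)], sign=+1
I_A²/I_B² = (3/35)/(2/35) = 3/2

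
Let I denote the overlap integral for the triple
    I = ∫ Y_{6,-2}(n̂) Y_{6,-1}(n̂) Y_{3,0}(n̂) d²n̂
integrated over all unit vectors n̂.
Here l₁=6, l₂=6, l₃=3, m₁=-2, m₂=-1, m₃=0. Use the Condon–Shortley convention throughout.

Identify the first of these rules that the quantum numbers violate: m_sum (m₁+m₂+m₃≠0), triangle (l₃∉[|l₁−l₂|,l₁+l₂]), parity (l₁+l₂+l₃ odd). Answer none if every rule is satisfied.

m₁+m₂+m₃ = -2 − 1 + 0 = -3  ✗
triangle: |6−6|=0 ≤ l₃=3 ≤ 6+6=12
parity: l₁+l₂+l₃ = 15 is odd

m_sum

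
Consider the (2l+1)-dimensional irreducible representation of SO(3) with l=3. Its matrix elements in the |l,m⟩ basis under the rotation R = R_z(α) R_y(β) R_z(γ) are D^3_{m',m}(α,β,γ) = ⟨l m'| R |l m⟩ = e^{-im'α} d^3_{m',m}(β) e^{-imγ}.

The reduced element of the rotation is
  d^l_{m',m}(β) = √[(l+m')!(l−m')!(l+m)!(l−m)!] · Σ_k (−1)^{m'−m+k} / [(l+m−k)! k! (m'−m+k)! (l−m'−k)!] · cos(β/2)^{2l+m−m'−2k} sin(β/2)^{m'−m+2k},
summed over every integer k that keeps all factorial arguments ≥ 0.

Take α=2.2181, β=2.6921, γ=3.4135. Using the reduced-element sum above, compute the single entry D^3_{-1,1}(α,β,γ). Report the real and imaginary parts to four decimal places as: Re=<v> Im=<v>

Split into d^3_{-1,1}(β=2.6921) × two z-phases.
With c≡cos(β/2)=0.222859 and s≡sin(β/2)=0.974851, N=[2·24·24·2]^{1/2}=48.000000
Admissible k: 2..4 (factorial args all ≥0)
  k=2: (−1)^0·48.0000/(8)·0.2229^4·0.9749^2 = +0.014065
  k=3: (−1)^1·48.0000/(6)·0.2229^2·0.9749^4 = -0.358842
  k=4: (−1)^2·48.0000/(48)·0.2229^0·0.9749^6 = +0.858279
d^3_{-1,1}(2.6921) = +0.014065 -0.358842 +0.858279 = +0.513503
Attach z-rotation phases: D = e^{-i(-1)(2.2181)}·(+0.513503)·e^{-i(1)(3.4135)} = +0.188271-0.477744i

Re=0.1883 Im=-0.4777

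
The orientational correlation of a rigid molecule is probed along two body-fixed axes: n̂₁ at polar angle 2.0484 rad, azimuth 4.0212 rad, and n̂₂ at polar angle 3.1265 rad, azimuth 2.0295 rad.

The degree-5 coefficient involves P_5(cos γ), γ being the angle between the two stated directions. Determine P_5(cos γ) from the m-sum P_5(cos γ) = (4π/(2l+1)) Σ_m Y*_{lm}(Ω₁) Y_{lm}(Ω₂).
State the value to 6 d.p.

0.184114

Term-by-term m-sum for l=5 (normalisation 4π/11 = 1.142397):
  term(m=-5) = -0.00000 - 0.00000j   from Y*(Ω₁)=0.07928 + 0.24385j, Y(Ω₂)=-0.00000 + 0.00000j
  term(m=-4) = -0.00000 + 0.00000j   from Y*(Ω₁)=0.39023 + 0.15443j, Y(Ω₂)=0.00000 + 0.00000j
  term(m=-3) = 0.00000 - 0.00000j   from Y*(Ω₁)=0.19142 - 0.10526j, Y(Ω₂)=0.00001 + 0.00000j
  term(m=-2) = 0.00012 + 0.00013j   from Y*(Ω₁)=-0.04214 + 0.22099j, Y(Ω₂)=0.00047 - 0.00061j
  term(m=-1) = 0.00458 - 0.01024j   from Y*(Ω₁)=0.18504 + 0.22365j, Y(Ω₂)=-0.01711 - 0.03464j
  term(m=+0) = 0.15176 + 0.00000j   from Y*(Ω₁)=-0.16249 + 0.00000j, Y(Ω₂)=-0.93400 + 0.00000j
  term(m=+1) = 0.00458 + 0.01024j   from Y*(Ω₁)=-0.18504 + 0.22365j, Y(Ω₂)=0.01711 - 0.03464j
  term(m=+2) = 0.00012 - 0.00013j   from Y*(Ω₁)=-0.04214 - 0.22099j, Y(Ω₂)=0.00047 + 0.00061j
  term(m=+3) = 0.00000 + 0.00000j   from Y*(Ω₁)=-0.19142 - 0.10526j, Y(Ω₂)=-0.00001 + 0.00000j
  term(m=+4) = -0.00000 - 0.00000j   from Y*(Ω₁)=0.39023 - 0.15443j, Y(Ω₂)=0.00000 - 0.00000j
  term(m=+5) = -0.00000 + 0.00000j   from Y*(Ω₁)=-0.07928 + 0.24385j, Y(Ω₂)=0.00000 + 0.00000j
Σ over m = 0.16116 + 0.00000j; ×(4π/11) → 0.18411 + 0.00000j. Real part: 0.184114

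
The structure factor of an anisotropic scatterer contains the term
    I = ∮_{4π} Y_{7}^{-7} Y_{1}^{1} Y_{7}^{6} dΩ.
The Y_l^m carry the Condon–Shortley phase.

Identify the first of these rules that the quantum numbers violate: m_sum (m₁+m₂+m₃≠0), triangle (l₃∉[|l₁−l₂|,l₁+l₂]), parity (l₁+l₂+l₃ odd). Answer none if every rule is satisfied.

azimuthal sum: -7 + 1 + 6 = 0  ✓
6 ≤ 7 ≤ 8 (triangle on l)  ✓
L = 7 + 1 + 7 = 15 (odd)  ✗

parity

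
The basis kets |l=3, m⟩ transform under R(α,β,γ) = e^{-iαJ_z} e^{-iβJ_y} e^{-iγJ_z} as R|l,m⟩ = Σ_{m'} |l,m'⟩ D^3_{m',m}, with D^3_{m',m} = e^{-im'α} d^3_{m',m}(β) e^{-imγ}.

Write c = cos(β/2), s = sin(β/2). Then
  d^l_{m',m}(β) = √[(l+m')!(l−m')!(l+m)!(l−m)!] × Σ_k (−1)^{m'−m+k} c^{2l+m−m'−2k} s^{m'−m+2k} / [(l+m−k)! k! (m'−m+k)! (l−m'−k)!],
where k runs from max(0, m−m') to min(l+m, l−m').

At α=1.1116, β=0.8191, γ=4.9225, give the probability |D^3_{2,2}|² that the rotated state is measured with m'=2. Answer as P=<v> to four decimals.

Split into d^3_{2,2}(β=0.8191) × two z-phases.
c=cos(0.819100/2)=0.917300, s=sin(0.819100/2)=0.398197; N=√[120·1·120·1]=120.000000
k∈{0,1} keeps every argument non-negative
  k=0: (−1)^0·120.0000/(120)·0.9173^6·0.3982^0 = +0.595756
  k=1: (−1)^1·120.0000/(24)·0.9173^4·0.3982^2 = -0.561320
d^3_{2,2}(0.8191) = +0.595756 -0.561320 = +0.034436
|D^3_{2,2}|² = |d^3_{2,2}(β)|² = (+0.034436)² = 0.001186 (the z-rotation phases have unit modulus)

P=0.0012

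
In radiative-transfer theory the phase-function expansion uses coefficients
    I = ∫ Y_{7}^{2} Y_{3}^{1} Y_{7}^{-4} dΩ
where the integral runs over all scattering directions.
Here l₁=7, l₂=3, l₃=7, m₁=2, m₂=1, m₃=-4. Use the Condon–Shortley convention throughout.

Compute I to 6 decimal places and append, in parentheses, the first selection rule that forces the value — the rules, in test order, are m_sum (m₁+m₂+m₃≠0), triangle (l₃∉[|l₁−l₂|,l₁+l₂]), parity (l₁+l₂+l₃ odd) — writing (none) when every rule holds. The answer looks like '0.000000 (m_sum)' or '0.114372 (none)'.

m-sum = 2 + 1 − 4 = -1 ≠ 0 ⇒ I = 0

0.000000 (m_sum)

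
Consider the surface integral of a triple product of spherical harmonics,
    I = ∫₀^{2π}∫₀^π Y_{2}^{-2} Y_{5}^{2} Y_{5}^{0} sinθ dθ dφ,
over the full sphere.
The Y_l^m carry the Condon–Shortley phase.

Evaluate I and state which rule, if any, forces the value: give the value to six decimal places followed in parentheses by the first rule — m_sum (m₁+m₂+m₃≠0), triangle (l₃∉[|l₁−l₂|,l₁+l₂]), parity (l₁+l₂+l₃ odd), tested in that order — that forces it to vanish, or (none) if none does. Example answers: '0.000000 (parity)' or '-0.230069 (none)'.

-0.191372 (none)

Checks pass: Σm=0; 12 even; l₃=5∈[3,7].
(2·2+1)(2·5+1)(2·5+1) = 605
Δ: 2! 2! 8! / 13! → 1/38610
sum: t=0:+1/2880 t=1:−1/576 t=2:+1/2880 = -1/960
3j²(2 5 5; 0 0 0) = Δ·Π!·Σ² = 10/429  (sign +1)
sum: t=2:+1/2880 = 1/2880
3j²(2 5 5; -2 2 0) = Δ·Π!·Σ² = 14/429  (sign -1)
combine: 4πI² = 605·10/429·14/429 = 700/1521
take √, sign -1: I = -0.19137248
No selection rule forces the value: the integral is nonzero (none).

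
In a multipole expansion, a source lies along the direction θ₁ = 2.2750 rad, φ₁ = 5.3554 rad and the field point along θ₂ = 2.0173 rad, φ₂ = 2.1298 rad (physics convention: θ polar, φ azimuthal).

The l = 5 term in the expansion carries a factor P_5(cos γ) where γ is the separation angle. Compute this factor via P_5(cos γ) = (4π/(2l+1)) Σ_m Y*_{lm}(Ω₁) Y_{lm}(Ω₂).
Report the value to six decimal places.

Addition theorem: P_5(cos γ) = (4π/11) Σ_m Y*_{lm}(Ω₁) Y_{lm}(Ω₂), m = −5…5:
  term(m=-5) = (-0.030190, -0.013484)   from Y*(Ω₁)=(-0.008759, 0.119016), Y(Ω₂)=(-0.094113, 0.260593)
  term(m=-4) = (0.126952, 0.044341)   from Y*(Ω₁)=(0.269979, -0.172876), Y(Ω₂)=(0.258905, 0.330025)
  term(m=-3) = (-0.070782, -0.018226)   from Y*(Ω₁)=(-0.397620, -0.148865), Y(Ω₂)=(0.171182, -0.018251)
  term(m=-2) = (-0.042441, -0.007199)   from Y*(Ω₁)=(0.046103, 0.157491), Y(Ω₂)=(-0.114760, 0.235890)
  term(m=-1) = (-0.072909, -0.006139)   from Y*(Ω₁)=(-0.172507, 0.230244), Y(Ω₂)=(0.134875, 0.215606)
  term(m=+0) = (-0.051778, 0.000000)   from Y*(Ω₁)=(0.247779, -0.000000), Y(Ω₂)=(-0.208971, 0.000000)
  term(m=+1) = (-0.072909, 0.006139)   from Y*(Ω₁)=(0.172507, 0.230244), Y(Ω₂)=(-0.134875, 0.215606)
  term(m=+2) = (-0.042441, 0.007199)   from Y*(Ω₁)=(0.046103, -0.157491), Y(Ω₂)=(-0.114760, -0.235890)
  term(m=+3) = (-0.070782, 0.018226)   from Y*(Ω₁)=(0.397620, -0.148865), Y(Ω₂)=(-0.171182, -0.018251)
  term(m=+4) = (0.126952, -0.044341)   from Y*(Ω₁)=(0.269979, 0.172876), Y(Ω₂)=(0.258905, -0.330025)
  term(m=+5) = (-0.030190, 0.013484)   from Y*(Ω₁)=(0.008759, 0.119016), Y(Ω₂)=(0.094113, 0.260593)
Accumulated sum (-0.230520, 0.000000); after 4π/(2l+1) scaling, (-0.263346, 0.000000) ⇒ P_5 = -0.263346

-0.263346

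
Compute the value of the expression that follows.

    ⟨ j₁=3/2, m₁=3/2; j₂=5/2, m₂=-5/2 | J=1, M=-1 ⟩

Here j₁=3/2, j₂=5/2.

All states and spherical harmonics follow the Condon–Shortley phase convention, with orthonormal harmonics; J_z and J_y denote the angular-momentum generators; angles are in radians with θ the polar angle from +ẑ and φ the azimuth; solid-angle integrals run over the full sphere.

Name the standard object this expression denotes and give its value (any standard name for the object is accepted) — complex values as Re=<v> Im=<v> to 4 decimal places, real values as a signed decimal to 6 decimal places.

Clebsch–Gordan coefficient, +√(1/2) ≈ +0.707107

This is a Clebsch–Gordan (vector-coupling) coefficient.
triangle: 3!·0!·2!/6! = 12/720
(j±m)!: 3!·0!·0!·5!·0!·2! = 1440
prefactor² = (2J+1)·Δ·N² = 72
  k=0: +1/(0!·3!·0!·0!·0!·2!) = 1/12
Σ = 1/12  ⇒  CG² = 72·(1/12)² = 1/2
CG = +√(1/2) = +0.707107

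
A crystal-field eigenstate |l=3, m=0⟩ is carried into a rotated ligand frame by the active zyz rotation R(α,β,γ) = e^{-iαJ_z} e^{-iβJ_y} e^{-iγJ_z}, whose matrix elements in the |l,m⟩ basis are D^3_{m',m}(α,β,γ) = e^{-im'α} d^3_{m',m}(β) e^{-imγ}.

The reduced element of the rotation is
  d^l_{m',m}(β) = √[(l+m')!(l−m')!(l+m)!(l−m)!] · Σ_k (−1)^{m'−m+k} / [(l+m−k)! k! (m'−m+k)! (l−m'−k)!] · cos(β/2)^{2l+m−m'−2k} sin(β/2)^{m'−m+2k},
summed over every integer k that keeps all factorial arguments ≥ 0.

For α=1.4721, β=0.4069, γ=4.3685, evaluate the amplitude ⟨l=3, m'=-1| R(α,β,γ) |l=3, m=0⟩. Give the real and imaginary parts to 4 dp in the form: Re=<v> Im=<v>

Re=0.0543 Im=0.5486

Split into d^3_{-1,0}(β=0.4069) × two z-phases.
Half-angle: c=0.979375, s=0.202049. N=√(2·24·6·6)=41.569219
Admissible k: 1..3 (factorial args all ≥0)
  k=1: (−1)^0·41.5692/(12)·0.9794^5·0.2020^1 = +0.630658
  k=2: (−1)^1·41.5692/(4)·0.9794^3·0.2020^3 = -0.080525
  k=3: (−1)^2·41.5692/(12)·0.9794^1·0.2020^5 = +0.001142
d^3_{-1,0}(0.4069) = +0.630658 -0.080525 +0.001142 = +0.551275
Phases: e^{-i·(-1)·1.4721}=+0.098536+0.995133i, e^{-i·(0)·4.3685}=+1.000000+0.000000i ⇒ D=+0.054321+0.548592i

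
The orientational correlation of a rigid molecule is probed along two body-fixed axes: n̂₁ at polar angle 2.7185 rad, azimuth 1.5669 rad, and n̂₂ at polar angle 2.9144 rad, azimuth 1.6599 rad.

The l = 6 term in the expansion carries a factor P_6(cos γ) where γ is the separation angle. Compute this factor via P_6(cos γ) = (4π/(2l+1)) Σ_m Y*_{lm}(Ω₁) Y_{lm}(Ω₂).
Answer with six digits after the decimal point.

Addition theorem: P_6(cos γ) = (4π/13) Σ_m Y*_{lm}(Ω₁) Y_{lm}(Ω₂), m = −6…6:
  m=-6: Y*=(-0.002314, 0.000054)  Y=(-0.000054, 0.000032)  product (0.000000, -0.000000)
  m=-5: Y*=(-0.000347, -0.017801)  Y=(0.000407, 0.000853)  product (0.000015, -0.000008)
  m=-4: Y*=(0.082580, -0.001287)  Y=(0.008126, -0.003025)  product (0.000667, -0.000260)
  m=-3: Y*=(0.002953, 0.252633)  Y=(-0.014256, -0.052056)  product (0.013109, -0.003755)
  m=-2: Y*=(-0.485679, 0.003785)  Y=(-0.221975, 0.039982)  product (0.107657, -0.020258)
  m=-1: Y*=(-0.001724, -0.442497)  Y=(0.050351, 0.563587)  product (0.249299, -0.023252)
  m=+0: Y*=(-0.170718, -0.000000)  Y=(0.535215, 0.000000)  product (-0.091371, -0.000000)
  m=+1: Y*=(0.001724, -0.442497)  Y=(-0.050351, 0.563587)  product (0.249299, 0.023252)
  m=+2: Y*=(-0.485679, -0.003785)  Y=(-0.221975, -0.039982)  product (0.107657, 0.020258)
  m=+3: Y*=(-0.002953, 0.252633)  Y=(0.014256, -0.052056)  product (0.013109, 0.003755)
  m=+4: Y*=(0.082580, 0.001287)  Y=(0.008126, 0.003025)  product (0.000667, 0.000260)
  m=+5: Y*=(0.000347, -0.017801)  Y=(-0.000407, 0.000853)  product (0.000015, 0.000008)
  m=+6: Y*=(-0.002314, -0.000054)  Y=(-0.000054, -0.000032)  product (0.000000, 0.000000)
Total Σ_m = (0.650124, -0.000000). Multiply by 0.966644: (0.628439, -0.000000). P_6(cos γ) = 0.628439

0.628439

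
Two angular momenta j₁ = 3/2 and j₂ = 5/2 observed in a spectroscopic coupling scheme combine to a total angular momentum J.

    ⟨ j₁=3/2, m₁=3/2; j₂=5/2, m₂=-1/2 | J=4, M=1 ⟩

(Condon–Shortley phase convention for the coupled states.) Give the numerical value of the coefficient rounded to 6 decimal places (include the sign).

j₁+j₂−J=0  J+j₁−j₂=3  J−j₁+j₂=5  j₁+j₂+J+1=9
(j₁±m₁, j₂±m₂, J±M) = (3,0,2,3,5,3)
P² = 6480/7
sum k=0..0:
  [0] +1/72 = 1/72
S = 1/72
C² = P²·S² = 5/28 ; C = +0.422577

+0.422577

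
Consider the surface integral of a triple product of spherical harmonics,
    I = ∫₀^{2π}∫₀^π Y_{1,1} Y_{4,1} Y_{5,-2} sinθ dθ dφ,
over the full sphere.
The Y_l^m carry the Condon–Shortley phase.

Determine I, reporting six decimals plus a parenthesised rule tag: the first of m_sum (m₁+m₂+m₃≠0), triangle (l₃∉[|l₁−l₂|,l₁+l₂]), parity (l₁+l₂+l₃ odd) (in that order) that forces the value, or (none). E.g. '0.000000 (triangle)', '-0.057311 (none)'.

0.225034 (none)

Checks pass: Σm=0; 10 even; l₃=5∈[3,5].
(2·1+1)(2·4+1)(2·5+1) = 297
Δ: 0! 2! 8! / 11! → 1/495
sum: t=0:+1/576 = 1/576
3j²(1 4 5; 0 0 0) = Δ·Π!·Σ² = 5/99  (sign -1)
sum: t=0:+1/1440 = 1/1440
3j²(1 4 5; 1 1 -2) = Δ·Π!·Σ² = 7/165  (sign -1)
combine: 4πI² = 297·5/99·7/165 = 7/11
take √, sign +1: I = 0.22503380
No selection rule forces the value: the integral is nonzero (none).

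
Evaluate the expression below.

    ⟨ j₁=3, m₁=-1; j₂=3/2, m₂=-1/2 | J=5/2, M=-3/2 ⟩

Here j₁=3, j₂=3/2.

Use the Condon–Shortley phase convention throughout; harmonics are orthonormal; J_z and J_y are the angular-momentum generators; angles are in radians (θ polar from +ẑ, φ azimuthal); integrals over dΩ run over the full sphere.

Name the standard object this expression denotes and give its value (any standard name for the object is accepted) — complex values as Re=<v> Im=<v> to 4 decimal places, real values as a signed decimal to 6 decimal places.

This is a Clebsch–Gordan (vector-coupling) coefficient.
j₁+j₂−J=2  J+j₁−j₂=4  J−j₁+j₂=1  j₁+j₂+J+1=8
(j₁±m₁, j₂±m₂, J±M) = (2,4,1,2,1,4)
P² = 576/35
sum k=0..1:
  [0] +1/48 = 1/48
  [1] −1/6 = -1/6
S = -7/48
C² = P²·S² = 7/20 ; C = -0.591608

Clebsch–Gordan coefficient, −√(7/20) ≈ -0.591608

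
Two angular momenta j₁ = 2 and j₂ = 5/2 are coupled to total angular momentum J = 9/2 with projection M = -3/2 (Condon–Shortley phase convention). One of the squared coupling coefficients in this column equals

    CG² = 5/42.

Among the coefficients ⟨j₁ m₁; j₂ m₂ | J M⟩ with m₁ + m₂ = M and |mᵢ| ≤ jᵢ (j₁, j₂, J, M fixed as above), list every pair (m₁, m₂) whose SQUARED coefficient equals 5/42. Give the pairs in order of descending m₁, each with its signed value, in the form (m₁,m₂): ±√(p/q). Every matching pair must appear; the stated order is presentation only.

(-2,1/2): +√(5/42)

Admissible pairs with m₁+m₂ = M = -3/2: (-2,1/2), (-1,-1/2), (0,-3/2), (1,-5/2)
  (m₁,m₂)=(1,-5/2): CG² = 1/21, CG = +√(1/21)
  (m₁,m₂)=(0,-3/2): CG² = 5/14, CG = +√(5/14)
  (m₁,m₂)=(-1,-1/2): CG² = 10/21, CG = +√(10/21)
  (m₁,m₂)=(-2,1/2): CG² = 5/42, CG = +√(5/42)   ← matches the target
Pairs with CG² = 5/42: (-2,1/2): +√(5/42)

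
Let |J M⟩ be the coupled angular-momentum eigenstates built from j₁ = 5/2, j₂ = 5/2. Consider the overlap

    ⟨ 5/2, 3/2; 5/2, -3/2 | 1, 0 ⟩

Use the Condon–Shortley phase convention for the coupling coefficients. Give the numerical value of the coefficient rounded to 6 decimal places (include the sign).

j₁+j₂−J=4  J+j₁−j₂=1  J−j₁+j₂=1  j₁+j₂+J+1=7
(j₁±m₁, j₂±m₂, J±M) = (4,1,1,4,1,1)
P² = 288/35
sum k=0..1:
  [0] +1/24 = 1/24
  [1] −1/6 = -1/6
S = -1/8
C² = P²·S² = 9/70 ; C = -0.358569

-0.358569  (= −√(9/70))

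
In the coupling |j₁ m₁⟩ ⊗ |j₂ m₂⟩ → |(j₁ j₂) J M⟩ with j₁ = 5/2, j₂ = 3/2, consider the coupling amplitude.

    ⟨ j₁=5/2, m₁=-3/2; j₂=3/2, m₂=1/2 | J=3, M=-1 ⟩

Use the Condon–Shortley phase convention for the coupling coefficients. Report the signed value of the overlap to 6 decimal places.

triangle: 1!×4!×2!/8! = 48/40320
(j±m)!: 1!×4!×2!×1!×2!×4! = 2304
prefactor² = (2J+1)×Δ×N² = 96/5
  k=0: +1/(0!×1!×4!×2!×0!×0!) = 1/48
  k=1: −1/(1!×0!×3!×1!×1!×1!) = -1/6
Σ = -7/48  ⇒  CG² = 96/5×(-7/48)² = 49/120
CG = −√(49/120) = -0.639010

−√(49/120) ≈ -0.639010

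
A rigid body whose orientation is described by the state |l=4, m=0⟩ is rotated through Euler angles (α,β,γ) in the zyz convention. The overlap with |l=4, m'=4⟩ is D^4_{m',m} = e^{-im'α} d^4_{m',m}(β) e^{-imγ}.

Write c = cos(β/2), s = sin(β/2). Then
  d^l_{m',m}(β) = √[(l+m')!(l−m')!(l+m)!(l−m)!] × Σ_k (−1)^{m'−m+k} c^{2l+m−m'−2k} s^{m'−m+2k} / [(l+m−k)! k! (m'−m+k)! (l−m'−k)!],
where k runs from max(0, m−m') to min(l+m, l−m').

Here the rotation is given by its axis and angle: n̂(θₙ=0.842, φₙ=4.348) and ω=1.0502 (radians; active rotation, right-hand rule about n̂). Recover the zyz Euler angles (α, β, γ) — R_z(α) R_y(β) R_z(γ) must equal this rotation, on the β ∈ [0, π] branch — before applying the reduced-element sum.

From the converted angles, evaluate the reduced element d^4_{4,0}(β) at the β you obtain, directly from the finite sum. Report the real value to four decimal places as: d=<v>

Axis–angle → zyz. n̂ = (sinθₙcosφₙ, sinθₙsinφₙ, cosθₙ) = (-0.265850, -0.696997, +0.665972), ω = 1.0502.
R = I cosω + sinω [n̂]ₓ + (1−cosω) n̂n̂ᵀ gives
  R = [+0.532920, -0.484615, -0.693646; +0.670877, +0.741564, -0.002667; +0.515676, -0.463929, +0.720311]
β = atan2(√(R₁₃²+R₂₃²), R₃₃) = 0.766545; α = atan2(R₂₃, R₁₃) mod 2π = 3.145438; γ = atan2(R₃₂, −R₃₁) mod 2π = 3.874216
d^4_{4,0}(β=0.7665) via the finite sum:
With c≡cos(β/2)=0.927446 and s≡sin(β/2)=0.373958, N=[40320·1·24·24]^{1/2}=4819.161753
k∈{0} keeps every argument non-negative
  k=0: (−1)^4·4819.1618/(576)·0.9274^4·0.3740^4 = +0.121058
d^4_{4,0}(0.7665) = +0.121058

d=0.1211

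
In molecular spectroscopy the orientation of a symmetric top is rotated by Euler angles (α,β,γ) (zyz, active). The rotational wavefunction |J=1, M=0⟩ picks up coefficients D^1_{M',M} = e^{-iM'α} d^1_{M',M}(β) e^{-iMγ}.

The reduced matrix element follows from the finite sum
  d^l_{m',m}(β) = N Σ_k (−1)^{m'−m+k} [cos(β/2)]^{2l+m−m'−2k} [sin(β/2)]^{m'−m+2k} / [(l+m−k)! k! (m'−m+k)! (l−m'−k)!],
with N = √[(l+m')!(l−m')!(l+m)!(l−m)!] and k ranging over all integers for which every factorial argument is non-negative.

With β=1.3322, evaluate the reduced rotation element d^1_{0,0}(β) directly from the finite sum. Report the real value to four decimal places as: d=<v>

d=0.2363

d^1_{0,0}(β=1.3322) via the finite sum:
c=cos(1.332200/2)=0.786238, s=sin(1.332200/2)=0.617924; N=√[1·1·1·1]=1.000000
The bounds max(0,m−m')=0 and min(l+m,l−m')=1 give 2 terms
  k=0: (−1)^0·1.0000/(1)·0.7862^2·0.6179^0 = +0.618169
  k=1: (−1)^1·1.0000/(1)·0.7862^0·0.6179^2 = -0.381831
d^1_{0,0}(1.3322) = +0.618169 -0.381831 = +0.236339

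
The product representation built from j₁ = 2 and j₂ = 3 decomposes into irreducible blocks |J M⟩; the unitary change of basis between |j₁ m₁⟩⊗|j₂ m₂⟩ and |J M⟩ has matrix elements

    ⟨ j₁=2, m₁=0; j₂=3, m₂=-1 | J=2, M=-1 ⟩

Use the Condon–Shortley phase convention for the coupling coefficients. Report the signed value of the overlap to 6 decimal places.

-0.377964  (= −√(1/7))

triangle: 3!·1!·3!/8! = 36/40320
(j±m)!: 2!·2!·2!·4!·1!·3! = 1152
prefactor² = (2J+1)·Δ·N² = 36/7
  k=1: −1/(1!·2!·1!·1!·0!·2!) = -1/4
  k=2: +1/(2!·1!·0!·0!·1!·3!) = 1/12
Σ = -1/6  ⇒  CG² = 36/7·(-1/6)² = 1/7
CG = −√(1/7) = -0.377964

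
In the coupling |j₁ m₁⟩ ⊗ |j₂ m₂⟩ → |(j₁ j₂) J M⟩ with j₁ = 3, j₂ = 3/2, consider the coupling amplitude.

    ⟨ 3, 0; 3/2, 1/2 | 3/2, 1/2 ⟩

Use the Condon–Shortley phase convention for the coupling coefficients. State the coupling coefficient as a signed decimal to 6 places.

triangle: 3!×3!×0!/7! = 36/5040
(j±m)!: 3!×3!×2!×1!×2!×1! = 144
prefactor² = (2J+1)×Δ×N² = 144/35
  k=2: +1/(2!×1!×1!×0!×2!×0!) = 1/4
Σ = 1/4  ⇒  CG² = 144/35×(1/4)² = 9/35
CG = +√(9/35) = +0.507093

+0.507093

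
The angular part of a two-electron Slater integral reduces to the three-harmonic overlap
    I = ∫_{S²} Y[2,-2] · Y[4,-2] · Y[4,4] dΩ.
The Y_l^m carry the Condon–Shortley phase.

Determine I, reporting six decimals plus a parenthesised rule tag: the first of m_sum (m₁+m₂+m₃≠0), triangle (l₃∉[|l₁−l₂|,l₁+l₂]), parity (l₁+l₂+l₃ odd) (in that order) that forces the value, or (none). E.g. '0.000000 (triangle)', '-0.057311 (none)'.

-0.106180 (none)

Checks pass: Σm=0; 10 even; l₃=4∈[2,6].
(2·2+1)(2·4+1)(2·4+1) = 405
Δ: 2! 2! 6! / 11! → 1/13860
sum: t=0:+1/192 t=1:−1/36 t=2:+1/192 = -5/288
3j²(2 4 4; 0 0 0) = Δ·Π!·Σ² = 20/693  (sign -1)
sum: t=2:+1/2880 = 1/2880
3j²(2 4 4; -2 -2 4) = Δ·Π!·Σ² = 2/165  (sign +1)
combine: 4πI² = 405·20/693·2/165 = 120/847
take √, sign -1: I = -0.10618031
No selection rule forces the value: the integral is nonzero (none).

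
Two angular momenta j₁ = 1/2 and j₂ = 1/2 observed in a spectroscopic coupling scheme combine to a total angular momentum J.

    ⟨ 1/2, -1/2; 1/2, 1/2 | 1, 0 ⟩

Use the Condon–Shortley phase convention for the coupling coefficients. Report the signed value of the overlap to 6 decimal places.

triangle: 0!*1!*1!/3! = 1/6
(j±m)!: 0!*1!*1!*0!*1!*1! = 1
prefactor² = (2J+1)*Δ*N² = 1/2
  k=0: +1/(0!*0!*1!*1!*0!*0!) = 1
Σ = 1  ⇒  CG² = 1/2*1² = 1/2
CG = +√(1/2) = +0.707107

+√(1/2) = +0.707107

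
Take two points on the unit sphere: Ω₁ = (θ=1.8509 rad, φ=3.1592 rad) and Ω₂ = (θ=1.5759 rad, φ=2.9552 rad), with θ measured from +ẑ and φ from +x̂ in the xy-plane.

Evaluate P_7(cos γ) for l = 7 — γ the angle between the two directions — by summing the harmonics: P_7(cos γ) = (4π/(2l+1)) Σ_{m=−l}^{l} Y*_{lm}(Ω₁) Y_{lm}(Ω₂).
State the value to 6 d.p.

Expand P_7 via completeness: Σ_{m} conj(Y_{7,m}) at Ω₁ times Y_{7,m} at Ω₂ —
  [-7]  conj(Y_{7,-7})(Ω₁) = -0.37570 - 0.04654j ; Y_{7,-7}(Ω₂) = -0.13146 - 0.48240j ; Δ = 0.02694 + 0.18736j
  [-6]  conj(Y_{7,-6})(Ω₁) = -0.40521 - 0.04297j ; Y_{7,-6}(Ω₂) = -0.00417 - 0.00859j ; Δ = 0.00132 + 0.00366j
  [-5]  conj(Y_{7,-5})(Ω₁) = 0.00193 + 0.00017j ; Y_{7,-5}(Ω₂) = 0.21870 + 0.29445j ; Δ = 0.00037 + 0.00061j
  [-4]  conj(Y_{7,-4})(Ω₁) = 0.34636 + 0.02443j ; Y_{7,-4}(Ω₂) = 0.00825 + 0.00762j ; Δ = 0.00267 + 0.00284j
  [-3]  conj(Y_{7,-3})(Ω₁) = 0.11855 + 0.00627j ; Y_{7,-3}(Ω₂) = -0.28118 - 0.17596j ; Δ = -0.03223 - 0.02262j
  [-2]  conj(Y_{7,-2})(Ω₁) = -0.29656 - 0.01045j ; Y_{7,-2}(Ω₂) = -0.01115 - 0.00436j ; Δ = 0.00326 + 0.00141j
  [-1]  conj(Y_{7,-1})(Ω₁) = -0.16067 - 0.00283j ; Y_{7,-1}(Ω₂) = 0.31361 + 0.05914j ; Δ = -0.05022 - 0.01039j
  [+0]  conj(Y_{7,0})(Ω₁) = 0.27904 + 0.00000j ; Y_{7,0}(Ω₂) = 0.01219 + 0.00000j ; Δ = 0.00340 + 0.00000j
  [+1]  conj(Y_{7,1})(Ω₁) = 0.16067 - 0.00283j ; Y_{7,1}(Ω₂) = -0.31361 + 0.05914j ; Δ = -0.05022 + 0.01039j
  [+2]  conj(Y_{7,2})(Ω₁) = -0.29656 + 0.01045j ; Y_{7,2}(Ω₂) = -0.01115 + 0.00436j ; Δ = 0.00326 - 0.00141j
  [+3]  conj(Y_{7,3})(Ω₁) = -0.11855 + 0.00627j ; Y_{7,3}(Ω₂) = 0.28118 - 0.17596j ; Δ = -0.03223 + 0.02262j
  [+4]  conj(Y_{7,4})(Ω₁) = 0.34636 - 0.02443j ; Y_{7,4}(Ω₂) = 0.00825 - 0.00762j ; Δ = 0.00267 - 0.00284j
  [+5]  conj(Y_{7,5})(Ω₁) = -0.00193 + 0.00017j ; Y_{7,5}(Ω₂) = -0.21870 + 0.29445j ; Δ = 0.00037 - 0.00061j
  [+6]  conj(Y_{7,6})(Ω₁) = -0.40521 + 0.04297j ; Y_{7,6}(Ω₂) = -0.00417 + 0.00859j ; Δ = 0.00132 - 0.00366j
  [+7]  conj(Y_{7,7})(Ω₁) = 0.37570 - 0.04654j ; Y_{7,7}(Ω₂) = 0.13146 - 0.48240j ; Δ = 0.02694 - 0.18736j
Σ over m = -0.09237 + 0.00000j; ×(4π/15) → -0.07738 + 0.00000j. Real part: -0.077381

-0.077381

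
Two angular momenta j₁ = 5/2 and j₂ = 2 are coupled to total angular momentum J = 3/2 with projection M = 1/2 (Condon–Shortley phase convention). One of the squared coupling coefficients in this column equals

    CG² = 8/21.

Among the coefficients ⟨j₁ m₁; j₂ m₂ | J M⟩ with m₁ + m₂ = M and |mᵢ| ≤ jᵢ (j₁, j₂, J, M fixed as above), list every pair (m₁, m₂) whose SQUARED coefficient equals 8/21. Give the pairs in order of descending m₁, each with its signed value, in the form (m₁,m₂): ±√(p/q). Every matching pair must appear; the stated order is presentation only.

(5/2,-2): +√(8/21)

Admissible pairs with m₁+m₂ = M = 1/2: (-3/2,2), (-1/2,1), (1/2,0), (3/2,-1), (5/2,-2)
  (m₁,m₂)=(5/2,-2): CG² = 8/21, CG = +√(8/21)   ← matches the target
  (m₁,m₂)=(3/2,-1): CG² = 2/105, CG = −√(2/105)
  (m₁,m₂)=(1/2,0): CG² = 2/35, CG = −√(2/35)
  (m₁,m₂)=(-1/2,1): CG² = 5/21, CG = +√(5/21)
  (m₁,m₂)=(-3/2,2): CG² = 32/105, CG = −√(32/105)
Pairs with CG² = 8/21: (5/2,-2): +√(8/21)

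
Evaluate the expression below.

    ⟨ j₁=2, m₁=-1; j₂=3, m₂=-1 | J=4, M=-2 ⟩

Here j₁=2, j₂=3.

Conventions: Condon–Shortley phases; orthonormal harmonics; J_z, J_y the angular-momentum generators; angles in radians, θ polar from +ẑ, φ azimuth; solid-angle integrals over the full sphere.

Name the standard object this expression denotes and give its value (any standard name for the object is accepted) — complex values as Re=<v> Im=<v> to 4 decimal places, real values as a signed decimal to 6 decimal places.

Clebsch–Gordan coefficient, −√(1/28) ≈ -0.188982

This is a Clebsch–Gordan (vector-coupling) coefficient.
j₁+j₂−J=1  J+j₁−j₂=3  J−j₁+j₂=5  j₁+j₂+J+1=10
(j₁±m₁, j₂±m₂, J±M) = (1,3,2,4,2,6)
P² = 5184/7
sum k=0..1:
  [0] +1/72 = 1/72
  [1] −1/48 = -1/48
S = -1/144
C² = P²·S² = 1/28 ; C = -0.188982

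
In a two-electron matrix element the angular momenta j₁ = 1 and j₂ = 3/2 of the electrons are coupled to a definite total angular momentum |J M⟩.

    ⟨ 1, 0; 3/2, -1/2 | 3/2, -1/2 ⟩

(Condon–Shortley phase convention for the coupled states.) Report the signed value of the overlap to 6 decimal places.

triangle: 1!×1!×2!/5! = 2/120
(j±m)!: 1!×1!×1!×2!×1!×2! = 4
prefactor² = (2J+1)×Δ×N² = 4/15
  k=0: +1/(0!×1!×1!×1!×0!×1!) = 1
  k=1: −1/(1!×0!×0!×0!×1!×2!) = -1/2
Σ = 1/2  ⇒  CG² = 4/15×(1/2)² = 1/15
CG = +√(1/15) = +0.258199

+0.258199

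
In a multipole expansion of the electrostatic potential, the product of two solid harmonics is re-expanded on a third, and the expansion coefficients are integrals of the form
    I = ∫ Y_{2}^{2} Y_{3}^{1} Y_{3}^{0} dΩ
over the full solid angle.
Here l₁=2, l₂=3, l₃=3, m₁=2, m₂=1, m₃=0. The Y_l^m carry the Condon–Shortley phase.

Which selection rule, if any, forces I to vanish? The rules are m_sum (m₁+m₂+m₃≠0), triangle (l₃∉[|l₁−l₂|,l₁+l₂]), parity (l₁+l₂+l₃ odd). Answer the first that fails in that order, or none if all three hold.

Σmᵢ = 3  ✗
l₃∈[|l₁−l₂|,l₁+l₂]=[1,5], have l₃=3
Σlᵢ = 8 ⇒ even

m_sum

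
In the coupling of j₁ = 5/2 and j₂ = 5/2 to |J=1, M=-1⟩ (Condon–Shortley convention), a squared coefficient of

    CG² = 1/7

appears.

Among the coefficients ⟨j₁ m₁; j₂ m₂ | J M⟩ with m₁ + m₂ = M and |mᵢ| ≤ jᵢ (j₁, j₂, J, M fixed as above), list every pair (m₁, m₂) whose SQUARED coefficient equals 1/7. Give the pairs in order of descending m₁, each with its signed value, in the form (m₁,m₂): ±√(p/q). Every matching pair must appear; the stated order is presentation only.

Admissible pairs with m₁+m₂ = M = -1: (-5/2,3/2), (-3/2,1/2), (-1/2,-1/2), (1/2,-3/2), (3/2,-5/2)
  (m₁,m₂)=(3/2,-5/2): CG² = 1/7, CG = +√(1/7)   ← matches the target
  (m₁,m₂)=(1/2,-3/2): CG² = 8/35, CG = −√(8/35)
  (m₁,m₂)=(-1/2,-1/2): CG² = 9/35, CG = +√(9/35)
  (m₁,m₂)=(-3/2,1/2): CG² = 8/35, CG = −√(8/35)
  (m₁,m₂)=(-5/2,3/2): CG² = 1/7, CG = +√(1/7)   ← matches the target
Pairs with CG² = 1/7: (3/2,-5/2): +√(1/7); (-5/2,3/2): +√(1/7)

(3/2,-5/2): +√(1/7); (-5/2,3/2): +√(1/7)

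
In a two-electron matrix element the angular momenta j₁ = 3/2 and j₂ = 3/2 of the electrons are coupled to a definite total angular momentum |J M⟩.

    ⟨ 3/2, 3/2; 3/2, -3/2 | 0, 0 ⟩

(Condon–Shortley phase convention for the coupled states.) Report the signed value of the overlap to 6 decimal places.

+√(1/4) = +0.500000

triangle: 3!*0!*0!/4! = 6/24
(j±m)!: 3!*0!*0!*3!*0!*0! = 36
prefactor² = (2J+1)*Δ*N² = 9
  k=0: +1/(0!*3!*0!*0!*0!*0!) = 1/6
Σ = 1/6  ⇒  CG² = 9*(1/6)² = 1/4
CG = +√(1/4) = +0.500000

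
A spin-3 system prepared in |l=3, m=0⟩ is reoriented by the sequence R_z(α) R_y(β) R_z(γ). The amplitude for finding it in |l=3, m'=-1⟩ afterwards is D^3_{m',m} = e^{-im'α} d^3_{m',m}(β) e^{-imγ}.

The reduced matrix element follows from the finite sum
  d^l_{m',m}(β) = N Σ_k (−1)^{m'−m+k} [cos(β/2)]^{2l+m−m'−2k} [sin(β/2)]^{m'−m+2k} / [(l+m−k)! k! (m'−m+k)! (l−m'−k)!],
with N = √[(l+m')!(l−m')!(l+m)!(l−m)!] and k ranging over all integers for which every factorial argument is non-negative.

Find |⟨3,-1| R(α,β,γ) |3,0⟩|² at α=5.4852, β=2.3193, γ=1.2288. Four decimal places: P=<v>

P=0.1743

First d^3_{-1,0}(β=2.3193), then the phase factors e^{-i(-1)α} and e^{-i(0)γ}:
Half-angle: c=0.399660, s=0.916663. N=√(2·24·6·6)=41.569219
k: max(0,(0)−(-1))=1 … min(3+(0),3−(-1))=3
  k=1: (−1)^0·41.5692/(12)·0.3997^5·0.9167^1 = +0.032378
  k=2: (−1)^1·41.5692/(4)·0.3997^3·0.9167^3 = -0.510993
  k=3: (−1)^2·41.5692/(12)·0.3997^1·0.9167^5 = +0.896047
d^3_{-1,0}(2.3193) = +0.032378 -0.510993 +0.896047 = +0.417433
|D^3_{-1,0}|² = |d^3_{-1,0}(β)|² = (+0.417433)² = 0.174250 (the z-rotation phases have unit modulus)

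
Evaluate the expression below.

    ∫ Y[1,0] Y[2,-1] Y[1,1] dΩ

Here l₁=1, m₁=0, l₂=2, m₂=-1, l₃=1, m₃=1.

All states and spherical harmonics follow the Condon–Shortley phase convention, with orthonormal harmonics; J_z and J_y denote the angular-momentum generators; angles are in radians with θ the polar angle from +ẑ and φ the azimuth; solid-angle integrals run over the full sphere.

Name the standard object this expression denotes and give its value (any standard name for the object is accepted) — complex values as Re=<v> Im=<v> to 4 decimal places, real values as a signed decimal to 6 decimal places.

This is a Gaunt coefficient — the integral of a triple product of spherical harmonics over the sphere.
Rules hold: Σm=0, L=4 even, 1≤1≤3.
N = 3·5·3 = 45
Δ = 2!·0!·2!/5! = 1/30
Racah Σ t=1..1: t=1:−1/1 = -1/1
⇒ 3j(1 2 1; 0 0 0)² = 2/15, sgn +1
Racah Σ t=1..1: t=1:−1/2 = -1/2
⇒ 3j(1 2 1; 0 -1 1)² = 1/10, sgn -1
4πI² = N·(3j₀)²·(3jₘ)² = 3/5
I = -1·√(0.6/4π) = -0.21850969

Gaunt coefficient, -0.218510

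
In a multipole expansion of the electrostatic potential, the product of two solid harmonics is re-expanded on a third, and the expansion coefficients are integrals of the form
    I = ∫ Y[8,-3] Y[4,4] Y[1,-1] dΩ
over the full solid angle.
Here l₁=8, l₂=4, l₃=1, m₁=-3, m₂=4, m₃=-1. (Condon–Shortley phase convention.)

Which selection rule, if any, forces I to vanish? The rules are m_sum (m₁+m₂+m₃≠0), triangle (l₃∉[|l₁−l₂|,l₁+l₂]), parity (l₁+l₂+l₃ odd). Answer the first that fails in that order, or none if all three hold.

m₁+m₂+m₃ = -3 + 4 − 1 = 0  ✓
triangle: need |l₁−l₂| ≤ l₃ ≤ l₁+l₂ = [4,12]; l₃=1 is outside  ✗
parity: l₁+l₂+l₃ = 13 is odd

triangle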